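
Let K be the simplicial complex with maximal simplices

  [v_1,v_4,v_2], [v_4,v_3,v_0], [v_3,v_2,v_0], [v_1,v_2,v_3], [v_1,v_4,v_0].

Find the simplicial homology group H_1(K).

Take the total order v_0 < v_1 < v_2 < v_3 < v_4 on the vertex set. Then K (dimension 2) consists of the simplices:

  0-simplices (5): [v_0], [v_1], [v_2], [v_3], [v_4]
  1-simplices (10): [v_0,v_1], [v_0,v_2], [v_0,v_3], [v_0,v_4], [v_1,v_2], [v_1,v_3], [v_1,v_4], [v_2,v_3], [v_2,v_4], [v_3,v_4]
  2-simplices (5): [v_0,v_1,v_4], [v_0,v_2,v_3], [v_0,v_3,v_4], [v_1,v_2,v_3], [v_1,v_2,v_4]

giving chain groups C_0 ≅ Z^5, C_1 ≅ Z^10, C_2 ≅ Z^5.

Boundary ∂_1: C_1 → C_0 sends each edge [p,q] (with p < q) to q − p. For instance
  ∂[v_2,v_4] = [v_4] − [v_2].
The 5×10 boundary matrix has rank 4 and Smith normal form diag(1,1,1,1).

The boundary map ∂_2: C_2 → C_1 acts by ∂[p,q,r] = [q,r] − [p,r] + [p,q]. For instance
  ∂[v_0,v_3,v_4] = [v_3,v_4] − [v_0,v_4] + [v_0,v_3],
  ∂[v_1,v_2,v_4] = [v_2,v_4] − [v_1,v_4] + [v_1,v_2].
As a 10×5 matrix over Z this has rank 5, with invariant factors (1,1,1,1,1).

From H_k ≅ ker(∂_k) / im(∂_{k+1}) we obtain:

  H_1: rank ker ∂_1 − rank ∂_2 = (10 − 4) − 5 = 1, and the invariant factors of ∂_2 are all 1, so H_1 = Z.

(K is a triangulation of the Möbius band.)

H_1 = Z.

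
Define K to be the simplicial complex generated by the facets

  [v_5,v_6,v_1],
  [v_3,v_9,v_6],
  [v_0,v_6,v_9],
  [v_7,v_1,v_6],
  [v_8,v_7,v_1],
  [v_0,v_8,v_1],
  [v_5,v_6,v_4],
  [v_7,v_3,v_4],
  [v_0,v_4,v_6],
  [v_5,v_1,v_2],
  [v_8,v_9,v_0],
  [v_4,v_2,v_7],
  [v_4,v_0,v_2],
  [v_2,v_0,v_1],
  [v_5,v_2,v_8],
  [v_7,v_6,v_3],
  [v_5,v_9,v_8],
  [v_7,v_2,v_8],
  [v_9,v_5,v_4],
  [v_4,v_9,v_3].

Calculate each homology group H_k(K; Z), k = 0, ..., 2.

H_0 ≅ Z,  H_1 ≅ Z ⊕ Z/2Z,  H_2 = 0.

Fix the vertex order v_0 < v_1 < v_2 < v_3 < v_4 < v_5 < v_6 < v_7 < v_8 < v_9 and write every simplex with vertices in increasing order. Then dim K = 2 and the simplices of K are:

  0-simplices (10): [v_0], [v_1], [v_2], [v_3], [v_4], [v_5], [v_6], [v_7], [v_8], [v_9]
  1-simplices (30): (30 of them)
  2-simplices (20): (20 of them)

giving chain groups C_0 ≅ Z^10, C_1 ≅ Z^30, C_2 ≅ Z^20.

∂_1: C_1 → C_0 maps an edge to its endpoints' difference, ∂[p,q] = q − p. For instance
  ∂[v_3,v_6] = [v_6] − [v_3].
This gives a 10×30 integer matrix of rank 9; reducing to Smith normal form yields diagonal entries (1,1,1,1,1,1,1,1,1).

Boundary ∂_2: C_2 → C_1 maps a triangle to the signed sum of its edges. For instance
  ∂[v_0,v_8,v_9] = [v_8,v_9] − [v_0,v_9] + [v_0,v_8],
  ∂[v_3,v_4,v_9] = [v_4,v_9] − [v_3,v_9] + [v_3,v_4].
This gives a 30×20 integer matrix of rank 20; reducing to Smith normal form yields diagonal entries (1,1,1,1,1,1,1,1,1,1,1,1,1,1,1,1,1,1,1,2).

Reading off H_k = ker ∂_k / im ∂_{k+1}:

  H_0: rank C_0 − rank ∂_1 = 10 − 9 = 1, and the invariant factors of ∂_1 are all 1, so H_0 ≅ Z.
  H_1: rank ker ∂_1 − rank ∂_2 = (30 − 9) − 20 = 1, and ∂_2 has invariant factor 2 > 1, so H_1 ≅ Z ⊕ Z/2Z.
  H_2: rank ker ∂_2 − rank ∂_3 = (20 − 20) − 0 = 0, and there is no ∂_3, so H_2 ≅ 0.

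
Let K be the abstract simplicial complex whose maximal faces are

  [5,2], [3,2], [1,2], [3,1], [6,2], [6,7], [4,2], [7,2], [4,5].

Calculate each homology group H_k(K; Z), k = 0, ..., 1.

H_0 = Z,  H_1 = Z^3.

We work with the vertex ordering 1 < 2 < 3 < 4 < 5 < 6 < 7. The simplices of K, each written with vertices in increasing order, are:

  0-simplices (7): [1], [2], [3], [4], [5], [6], [7]
  1-simplices (9): [1,2], [1,3], [2,3], [2,4], [2,5], [2,6], [2,7], [4,5], [6,7]

giving chain groups C_0 ≅ Z^7, C_1 ≅ Z^9.

The boundary map ∂_1: C_1 → C_0 is given by ∂[p,q] = [q] − [p]. For instance
  ∂[2,5] = [5] − [2].
This gives a 7×9 integer matrix of rank 6; reducing to Smith normal form yields diagonal entries (1,1,1,1,1,1).

From H_k ≅ ker(∂_k) / im(∂_{k+1}) we obtain:

  H_0: rank C_0 − rank ∂_1 = 7 − 6 = 1, and the invariant factors of ∂_1 are all 1, so H_0 = Z.
  H_1: rank ker ∂_1 − rank ∂_2 = (9 − 6) − 0 = 3, and there is no ∂_2, so H_1 = Z^3.

As a check, the Euler characteristic is 7 − 9 = -2, which agrees with 1 − 3 = -2.
(K is a triangulation of a wedge of 3 circles.)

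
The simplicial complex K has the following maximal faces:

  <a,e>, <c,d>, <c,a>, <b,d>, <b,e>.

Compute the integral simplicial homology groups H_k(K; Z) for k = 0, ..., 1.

Order the vertices as a < b < c < d < e. Listing each simplex with vertices in this order, K has dimension 1 with simplices:

  0-simplices (5): a, b, c, d, e
  1-simplices (5): ac, ae, bd, be, cd

Hence C_0 ≅ Z^5, C_1 ≅ Z^5.

The boundary map ∂_1: C_1 → C_0 maps an edge to its endpoints' difference, ∂[p,q] = q − p. For instance
  ∂ac = c − a.
The resulting 5×5 matrix has rank 4, and its Smith normal form has invariant factors (1,1,1,1).

Reading off H_k = ker ∂_k / im ∂_{k+1}:

  H_0: rank C_0 − rank ∂_1 = 5 − 4 = 1, and the invariant factors of ∂_1 are all 1, so H_0 ≅ Z.
  H_1: rank ker ∂_1 − rank ∂_2 = (5 − 4) − 0 = 1, and there is no ∂_2, so H_1 ≅ Z.

As a check, the Euler characteristic is 5 − 5 = 0, which agrees with 1 − 1 = 0.

H_0 ≅ Z,  H_1 ≅ Z.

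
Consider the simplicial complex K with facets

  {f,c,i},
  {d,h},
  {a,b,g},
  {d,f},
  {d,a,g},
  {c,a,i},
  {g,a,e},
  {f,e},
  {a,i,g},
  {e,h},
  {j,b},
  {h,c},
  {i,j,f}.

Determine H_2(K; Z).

Order the vertices as a < b < c < d < e < f < g < h < i < j. Listing each simplex with vertices in this order, K has dimension 2 with simplices:

  0-simplices (10): a, b, c, d, e, f, g, h, i, j
  1-simplices (21): ab, ac, ad, ae, ag, ai, bg, bj, cf, ch, ci, df, dg, dh, ef, eg, eh, fi, fj, gi, ij
  2-simplices (7): abg, aci, adg, aeg, agi, cfi, fij

giving chain groups C_0 ≅ Z^10, C_1 ≅ Z^21, C_2 ≅ Z^7.

Boundary ∂_1: C_1 → C_0 is given by ∂[p,q] = [q] − [p]. For instance
  ∂ae = e − a.
As a 10×21 matrix over Z this has rank 9, with invariant factors (1,1,1,1,1,1,1,1,1).

The boundary map ∂_2: C_2 → C_1 acts by ∂[p,q,r] = [q,r] − [p,r] + [p,q]. For instance
  ∂adg = dg − ag + ad,
  ∂cfi = fi − ci + cf.
The resulting 21×7 matrix has rank 7, and its Smith normal form has invariant factors (1,1,1,1,1,1,1).

From H_k ≅ ker(∂_k) / im(∂_{k+1}) we obtain:

  H_2: rank ker ∂_2 − rank ∂_3 = (7 − 7) − 0 = 0, and there is no ∂_3, so H_2 ≅ 0.

H_2 ≅ 0.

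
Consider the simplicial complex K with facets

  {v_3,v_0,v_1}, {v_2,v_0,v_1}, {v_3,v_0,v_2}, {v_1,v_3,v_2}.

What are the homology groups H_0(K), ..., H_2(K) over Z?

H_0 ≅ Z,  H_1 = 0,  H_2 ≅ Z.

Order the vertices as v_0 < v_1 < v_2 < v_3. Listing each simplex with vertices in this order, K has dimension 2 with simplices:

  0-simplices (4): [v_0], [v_1], [v_2], [v_3]
  1-simplices (6): [v_0,v_1], [v_0,v_2], [v_0,v_3], [v_1,v_2], [v_1,v_3], [v_2,v_3]
  2-simplices (4): [v_0,v_1,v_2], [v_0,v_1,v_3], [v_0,v_2,v_3], [v_1,v_2,v_3]

Hence C_0 ≅ Z^4, C_1 ≅ Z^6, C_2 ≅ Z^4.

Boundary ∂_1: C_1 → C_0 is given by ∂[p,q] = [q] − [p].
This gives a 4×6 integer matrix of rank 3; reducing to Smith normal form yields diagonal entries (1,1,1).

Boundary ∂_2: C_2 → C_1 maps a triangle to the signed sum of its edges. For instance
  ∂[v_0,v_1,v_2] = [v_1,v_2] − [v_0,v_2] + [v_0,v_1],
  ∂[v_1,v_2,v_3] = [v_2,v_3] − [v_1,v_3] + [v_1,v_2].
This gives a 6×4 integer matrix of rank 3; reducing to Smith normal form yields diagonal entries (1,1,1).

Now H_k = ker ∂_k / im ∂_{k+1}, so:

  H_0: rank C_0 − rank ∂_1 = 4 − 3 = 1, and the invariant factors of ∂_1 are all 1, so H_0 ≅ Z.
  H_1: rank ker ∂_1 − rank ∂_2 = (6 − 3) − 3 = 0, and the invariant factors of ∂_2 are all 1, so H_1 ≅ 0.
  H_2: rank ker ∂_2 − rank ∂_3 = (4 − 3) − 0 = 1, and there is no ∂_3, so H_2 ≅ Z.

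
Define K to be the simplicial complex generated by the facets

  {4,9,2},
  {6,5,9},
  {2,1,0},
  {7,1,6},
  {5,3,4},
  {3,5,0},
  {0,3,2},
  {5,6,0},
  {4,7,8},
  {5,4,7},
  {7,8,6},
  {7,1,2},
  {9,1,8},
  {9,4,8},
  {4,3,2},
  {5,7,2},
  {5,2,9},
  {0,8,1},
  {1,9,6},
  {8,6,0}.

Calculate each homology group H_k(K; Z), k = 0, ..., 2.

H_0 = Z,  H_1 = Z × Z/2,  H_2 = 0.

Order the vertices as 0 < 1 < 2 < 3 < 4 < 5 < 6 < 7 < 8 < 9. Listing each simplex with vertices in this order, K has dimension 2 with simplices:

  0-simplices (10): [0], [1], [2], [3], [4], [5], [6], [7], [8], [9]
  1-simplices (30): (30 of them)
  2-simplices (20): (20 of them)

so the chain groups are C_0 ≅ Z^10, C_1 ≅ Z^30, C_2 ≅ Z^20.

The boundary map ∂_1: C_1 → C_0 is given by ∂[p,q] = [q] − [p]. For instance
  ∂[6,7] = [7] − [6].
The 10×30 boundary matrix has rank 9 and Smith normal form diag(1,1,1,1,1,1,1,1,1).

Boundary ∂_2: C_2 → C_1 acts by ∂[p,q,r] = [q,r] − [p,r] + [p,q]. For instance
  ∂[2,5,7] = [5,7] − [2,7] + [2,5],
  ∂[1,8,9] = [8,9] − [1,9] + [1,8].
The 30×20 boundary matrix has rank 20 and Smith normal form diag(1,1,1,1,1,1,1,1,1,1,1,1,1,1,1,1,1,1,1,2).

Computing H_k = (kernel of ∂_k) / (image of ∂_{k+1}):

  H_0: rank C_0 − rank ∂_1 = 10 − 9 = 1, and the invariant factors of ∂_1 are all 1, so H_0 ≅ Z.
  H_1: rank ker ∂_1 − rank ∂_2 = (30 − 9) − 20 = 1, and ∂_2 has invariant factor 2 > 1, so H_1 ≅ Z × Z/2.
  H_2: rank ker ∂_2 − rank ∂_3 = (20 − 20) − 0 = 0, and there is no ∂_3, so H_2 ≅ 0.

(K is a triangulation of the Klein bottle.)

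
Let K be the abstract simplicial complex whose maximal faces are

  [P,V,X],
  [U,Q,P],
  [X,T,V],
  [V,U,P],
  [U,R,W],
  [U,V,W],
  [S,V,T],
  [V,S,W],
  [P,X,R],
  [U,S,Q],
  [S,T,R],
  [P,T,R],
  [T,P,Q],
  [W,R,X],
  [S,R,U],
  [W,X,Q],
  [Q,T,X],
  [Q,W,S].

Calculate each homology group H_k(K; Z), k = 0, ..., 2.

H_0 = Z,  H_1 = Z ⊕ Z/2Z,  H_2 = 0.

Take the total order P < Q < R < S < T < U < V < W < X on the vertex set. Then K (dimension 2) consists of the simplices:

  0-simplices (9): P, Q, R, S, T, U, V, W, X
  1-simplices (27): PQ, PR, PT, PU, PV, PX, QS, QT, QU, QW, QX, RS, RT, RU, RW, RX, ST, SU, SV, SW, TV, TX, UV, UW, VW, VX, WX
  2-simplices (18): PQT, PQU, PRT, PRX, PUV, PVX, QSU, QSW, QTX, QWX, RST, RSU, RUW, RWX, STV, SVW, TVX, UVW

so the chain groups are C_0 ≅ Z^9, C_1 ≅ Z^27, C_2 ≅ Z^18.

∂_1: C_1 → C_0 sends each edge [p,q] (with p < q) to q − p.
The 9×27 boundary matrix has rank 8 and Smith normal form diag(1,1,1,1,1,1,1,1).

∂_2: C_2 → C_1 acts by ∂[p,q,r] = [q,r] − [p,r] + [p,q]. For instance
  ∂TVX = VX − TX + TV,
  ∂PQT = QT − PT + PQ.
The resulting 27×18 matrix has rank 18, and its Smith normal form has invariant factors (1,1,1,1,1,1,1,1,1,1,1,1,1,1,1,1,1,2).

Computing H_k = (kernel of ∂_k) / (image of ∂_{k+1}):

  H_0: rank C_0 − rank ∂_1 = 9 − 8 = 1, and the invariant factors of ∂_1 are all 1, so H_0 ≅ Z.
  H_1: rank ker ∂_1 − rank ∂_2 = (27 − 8) − 18 = 1, and ∂_2 has invariant factor 2 > 1, so H_1 ≅ Z ⊕ Z/2Z.
  H_2: rank ker ∂_2 − rank ∂_3 = (18 − 18) − 0 = 0, and there is no ∂_3, so H_2 ≅ 0.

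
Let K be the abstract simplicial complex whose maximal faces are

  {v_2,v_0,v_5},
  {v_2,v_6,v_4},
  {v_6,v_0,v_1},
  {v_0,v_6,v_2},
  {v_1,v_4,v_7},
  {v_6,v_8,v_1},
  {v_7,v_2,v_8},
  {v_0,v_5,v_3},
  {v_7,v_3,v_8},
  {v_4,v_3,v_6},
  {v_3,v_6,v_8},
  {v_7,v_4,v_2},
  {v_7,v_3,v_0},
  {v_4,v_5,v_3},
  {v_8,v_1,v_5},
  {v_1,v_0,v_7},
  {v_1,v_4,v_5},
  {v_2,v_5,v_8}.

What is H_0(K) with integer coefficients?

H_0 ≅ Z.

We work with the vertex ordering v_0 < v_1 < v_2 < v_3 < v_4 < v_5 < v_6 < v_7 < v_8. The simplices of K, each written with vertices in increasing order, are:

  0-simplices (9): [v_0], [v_1], [v_2], [v_3], [v_4], [v_5], [v_6], [v_7], [v_8]
  1-simplices (27): (27 of them)
  2-simplices (18): (18 of them)

Hence C_0 ≅ Z^9, C_1 ≅ Z^27, C_2 ≅ Z^18.

The boundary map ∂_1: C_1 → C_0 maps an edge to its endpoints' difference, ∂[p,q] = q − p. For instance
  ∂[v_1,v_4] = [v_4] − [v_1].
The resulting 9×27 matrix has rank 8, and its Smith normal form has invariant factors (1,1,1,1,1,1,1,1).

Boundary ∂_2: C_2 → C_1 sends each 2-simplex [p,q,r] to [q,r] − [p,r] + [p,q]. For instance
  ∂[v_2,v_7,v_8] = [v_7,v_8] − [v_2,v_8] + [v_2,v_7],
  ∂[v_1,v_4,v_5] = [v_4,v_5] − [v_1,v_5] + [v_1,v_4].
This gives a 27×18 integer matrix of rank 17; reducing to Smith normal form yields diagonal entries (1,1,1,1,1,1,1,1,1,1,1,1,1,1,1,1,1).

Now H_k = ker ∂_k / im ∂_{k+1}, so:

  H_0: rank C_0 − rank ∂_1 = 9 − 8 = 1, and the invariant factors of ∂_1 are all 1, so H_0 ≅ Z.

(K is a triangulation of the torus T^2.)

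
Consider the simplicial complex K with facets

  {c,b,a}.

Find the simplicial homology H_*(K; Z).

H_0 = Z,  H_1 = 0,  H_2 = 0.

Take the total order a < b < c on the vertex set. Then K (dimension 2) consists of the simplices:

  0-simplices (3): a, b, c
  1-simplices (3): ab, ac, bc
  2-simplices (1): abc

Hence C_0 ≅ Z^3, C_1 ≅ Z^3, C_2 ≅ Z^1.

Boundary ∂_1: C_1 → C_0 maps an edge to its endpoints' difference, ∂[p,q] = q − p. For instance
  ∂ac = c − a.
The resulting 3×3 matrix has rank 2, and its Smith normal form has invariant factors (1,1).

Boundary ∂_2: C_2 → C_1 sends each 2-simplex [p,q,r] to [q,r] − [p,r] + [p,q]. For instance
  ∂abc = bc − ac + ab.
As a 3×1 matrix over Z this has rank 1, with invariant factors (1).

Now H_k = ker ∂_k / im ∂_{k+1}, so:

  H_0: rank C_0 − rank ∂_1 = 3 − 2 = 1, and the invariant factors of ∂_1 are all 1, so H_0 ≅ Z.
  H_1: rank ker ∂_1 − rank ∂_2 = (3 − 2) − 1 = 0, and the invariant factors of ∂_2 are all 1, so H_1 ≅ 0.
  H_2: rank ker ∂_2 − rank ∂_3 = (1 − 1) − 0 = 0, and there is no ∂_3, so H_2 ≅ 0.

(K is a triangulation of the 2-simplex.)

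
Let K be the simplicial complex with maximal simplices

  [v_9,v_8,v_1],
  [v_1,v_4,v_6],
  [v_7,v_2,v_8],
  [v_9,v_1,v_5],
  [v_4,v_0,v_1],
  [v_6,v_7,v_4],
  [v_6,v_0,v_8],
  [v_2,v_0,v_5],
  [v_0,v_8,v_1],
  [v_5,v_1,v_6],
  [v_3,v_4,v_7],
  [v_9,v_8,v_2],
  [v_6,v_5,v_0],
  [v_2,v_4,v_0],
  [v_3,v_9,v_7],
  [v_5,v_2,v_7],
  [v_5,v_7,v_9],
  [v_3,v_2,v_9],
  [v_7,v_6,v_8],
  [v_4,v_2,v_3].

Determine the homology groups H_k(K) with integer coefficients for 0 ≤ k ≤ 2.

H_0 = Z,  H_1 = Z ⊕ Z/2Z,  H_2 = 0.

Take the total order v_0 < v_1 < v_2 < v_3 < v_4 < v_5 < v_6 < v_7 < v_8 < v_9 on the vertex set. Then K (dimension 2) consists of the simplices:

  0-simplices (10): [v_0], [v_1], [v_2], [v_3], [v_4], [v_5], [v_6], [v_7], [v_8], [v_9]
  1-simplices (30): (30 of them)
  2-simplices (20): (20 of them)

so the chain groups are C_0 ≅ Z^10, C_1 ≅ Z^30, C_2 ≅ Z^20.

Boundary ∂_1: C_1 → C_0 maps an edge to its endpoints' difference, ∂[p,q] = q − p. For instance
  ∂[v_8,v_9] = [v_9] − [v_8].
As a 10×30 matrix over Z this has rank 9, with invariant factors (1,1,1,1,1,1,1,1,1).

The boundary map ∂_2: C_2 → C_1 sends each 2-simplex [p,q,r] to [q,r] − [p,r] + [p,q]. For instance
  ∂[v_5,v_7,v_9] = [v_7,v_9] − [v_5,v_9] + [v_5,v_7],
  ∂[v_4,v_6,v_7] = [v_6,v_7] − [v_4,v_7] + [v_4,v_6].
The 30×20 boundary matrix has rank 20 and Smith normal form diag(1,1,1,1,1,1,1,1,1,1,1,1,1,1,1,1,1,1,1,2).

From H_k ≅ ker(∂_k) / im(∂_{k+1}) we obtain:

  H_0: rank C_0 − rank ∂_1 = 10 − 9 = 1, and the invariant factors of ∂_1 are all 1, so H_0 = Z.
  H_1: rank ker ∂_1 − rank ∂_2 = (30 − 9) − 20 = 1, and ∂_2 has invariant factor 2 > 1, so H_1 = Z ⊕ Z/2Z.
  H_2: rank ker ∂_2 − rank ∂_3 = (20 − 20) − 0 = 0, and there is no ∂_3, so H_2 = 0.

(K is a triangulation of the Klein bottle.)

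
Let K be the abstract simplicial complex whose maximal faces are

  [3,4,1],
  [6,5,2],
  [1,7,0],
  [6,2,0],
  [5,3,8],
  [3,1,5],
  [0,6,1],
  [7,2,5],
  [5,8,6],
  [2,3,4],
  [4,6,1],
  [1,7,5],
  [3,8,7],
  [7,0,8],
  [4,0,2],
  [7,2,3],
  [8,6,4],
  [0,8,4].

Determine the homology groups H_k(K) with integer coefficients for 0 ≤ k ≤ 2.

H_0 = Z,  H_1 = Z × Z/2,  H_2 = 0.

Fix the vertex order 0 < 1 < 2 < 3 < 4 < 5 < 6 < 7 < 8 and write every simplex with vertices in increasing order. Then dim K = 2 and the simplices of K are:

  0-simplices (9): [0], [1], [2], [3], [4], [5], [6], [7], [8]
  1-simplices (27): (27 of them)
  2-simplices (18): [0,1,6], [0,1,7], [0,2,4], [0,2,6], [0,4,8], [0,7,8], [1,3,4], [1,3,5], [1,4,6], [1,5,7], [2,3,4], [2,3,7], [2,5,6], [2,5,7], [3,5,8], [3,7,8], [4,6,8], [5,6,8]

so the chain groups are C_0 ≅ Z^9, C_1 ≅ Z^27, C_2 ≅ Z^18.

The boundary map ∂_1: C_1 → C_0 maps an edge to its endpoints' difference, ∂[p,q] = q − p.
The resulting 9×27 matrix has rank 8, and its Smith normal form has invariant factors (1,1,1,1,1,1,1,1).

∂_2: C_2 → C_1 maps a triangle to the signed sum of its edges. For instance
  ∂[0,7,8] = [7,8] − [0,8] + [0,7],
  ∂[3,7,8] = [7,8] − [3,8] + [3,7].
As a 27×18 matrix over Z this has rank 18, with invariant factors (1,1,1,1,1,1,1,1,1,1,1,1,1,1,1,1,1,2).

Now H_k = ker ∂_k / im ∂_{k+1}, so:

  H_0: rank C_0 − rank ∂_1 = 9 − 8 = 1, and the invariant factors of ∂_1 are all 1, so H_0 ≅ Z.
  H_1: rank ker ∂_1 − rank ∂_2 = (27 − 8) − 18 = 1, and ∂_2 has invariant factor 2 > 1, so H_1 ≅ Z × Z/2.
  H_2: rank ker ∂_2 − rank ∂_3 = (18 − 18) − 0 = 0, and there is no ∂_3, so H_2 ≅ 0.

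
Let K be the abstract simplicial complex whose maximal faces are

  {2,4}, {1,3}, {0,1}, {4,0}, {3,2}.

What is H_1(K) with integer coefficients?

H_1 = Z.

Order the vertices as 0 < 1 < 2 < 3 < 4. Listing each simplex with vertices in this order, K has dimension 1 with simplices:

  0-simplices (5): [0], [1], [2], [3], [4]
  1-simplices (5): [0,1], [0,4], [1,3], [2,3], [2,4]

so the chain groups are C_0 ≅ Z^5, C_1 ≅ Z^5.

∂_1: C_1 → C_0 maps an edge to its endpoints' difference, ∂[p,q] = q − p.
This gives a 5×5 integer matrix of rank 4; reducing to Smith normal form yields diagonal entries (1,1,1,1).

Computing H_k = (kernel of ∂_k) / (image of ∂_{k+1}):

  H_1: rank ker ∂_1 − rank ∂_2 = (5 − 4) − 0 = 1, and there is no ∂_2, so H_1 = Z.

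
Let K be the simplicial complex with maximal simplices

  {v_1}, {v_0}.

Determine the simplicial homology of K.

Take the total order v_0 < v_1 on the vertex set. Then K (dimension 0) consists of the simplices:

  0-simplices (2): [v_0], [v_1]

giving chain groups C_0 ≅ Z^2.

From H_k ≅ ker(∂_k) / im(∂_{k+1}) we obtain:

  H_0: rank C_0 − rank ∂_1 = 2 − 0 = 2, and there is no ∂_1, so H_0 ≅ Z^2.

(K is a triangulation of a set of 2 points.)

H_0 ≅ Z^2.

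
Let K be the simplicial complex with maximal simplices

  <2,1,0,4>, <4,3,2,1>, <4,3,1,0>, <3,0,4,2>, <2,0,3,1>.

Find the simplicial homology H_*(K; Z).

H_0 ≅ Z,  H_1 = 0,  H_2 = 0,  H_3 ≅ Z.

Fix the vertex order 0 < 1 < 2 < 3 < 4 and write every simplex with vertices in increasing order. Then dim K = 3 and the simplices of K are:

  0-simplices (5): [0], [1], [2], [3], [4]
  1-simplices (10): [0,1], [0,2], [0,3], [0,4], [1,2], [1,3], [1,4], [2,3], [2,4], [3,4]
  2-simplices (10): [0,1,2], [0,1,3], [0,1,4], [0,2,3], [0,2,4], [0,3,4], [1,2,3], [1,2,4], [1,3,4], [2,3,4]
  3-simplices (5): [0,1,2,3], [0,1,2,4], [0,1,3,4], [0,2,3,4], [1,2,3,4]

Hence C_0 ≅ Z^5, C_1 ≅ Z^10, C_2 ≅ Z^10, C_3 ≅ Z^5.

Boundary ∂_1: C_1 → C_0 is given by ∂[p,q] = [q] − [p]. For instance
  ∂[0,2] = [2] − [0].
The resulting 5×10 matrix has rank 4, and its Smith normal form has invariant factors (1,1,1,1).

The boundary map ∂_2: C_2 → C_1 acts by ∂[p,q,r] = [q,r] − [p,r] + [p,q]. For instance
  ∂[1,2,3] = [2,3] − [1,3] + [1,2],
  ∂[0,2,3] = [2,3] − [0,3] + [0,2].
This gives a 10×10 integer matrix of rank 6; reducing to Smith normal form yields diagonal entries (1,1,1,1,1,1).

The boundary map ∂_3: C_3 → C_2 sends each 3-simplex σ to the alternating sum Σ_i (−1)^i (σ with its i-th vertex removed). For instance
  ∂[1,2,3,4] = [2,3,4] − [1,3,4] + [1,2,4] − [1,2,3],
  ∂[0,1,2,4] = [1,2,4] − [0,2,4] + [0,1,4] − [0,1,2].
As a 10×5 matrix over Z this has rank 4, with invariant factors (1,1,1,1).

Reading off H_k = ker ∂_k / im ∂_{k+1}:

  H_0: rank C_0 − rank ∂_1 = 5 − 4 = 1, and the invariant factors of ∂_1 are all 1, so H_0 ≅ Z.
  H_1: rank ker ∂_1 − rank ∂_2 = (10 − 4) − 6 = 0, and the invariant factors of ∂_2 are all 1, so H_1 ≅ 0.
  H_2: rank ker ∂_2 − rank ∂_3 = (10 − 6) − 4 = 0, and the invariant factors of ∂_3 are all 1, so H_2 ≅ 0.
  H_3: rank ker ∂_3 − rank ∂_4 = (5 − 4) − 0 = 1, and there is no ∂_4, so H_3 ≅ Z.

(K is a triangulation of the 3-sphere S^3.)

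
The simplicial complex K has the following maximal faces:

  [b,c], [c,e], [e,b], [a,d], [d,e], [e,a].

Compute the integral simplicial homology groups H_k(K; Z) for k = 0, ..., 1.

We work with the vertex ordering a < b < c < d < e. The simplices of K, each written with vertices in increasing order, are:

  0-simplices (5): a, b, c, d, e
  1-simplices (6): ad, ae, bc, be, ce, de

Hence C_0 ≅ Z^5, C_1 ≅ Z^6.

The boundary map ∂_1: C_1 → C_0 maps an edge to its endpoints' difference, ∂[p,q] = q − p. For instance
  ∂ce = e − c.
As a 5×6 matrix over Z this has rank 4, with invariant factors (1,1,1,1).

Computing H_k = (kernel of ∂_k) / (image of ∂_{k+1}):

  H_0: rank C_0 − rank ∂_1 = 5 − 4 = 1, and the invariant factors of ∂_1 are all 1, so H_0 = Z.
  H_1: rank ker ∂_1 − rank ∂_2 = (6 − 4) − 0 = 2, and there is no ∂_2, so H_1 = Z^2.

(K is a triangulation of a wedge of 2 circles.)

H_0 ≅ Z,  H_1 ≅ Z^2.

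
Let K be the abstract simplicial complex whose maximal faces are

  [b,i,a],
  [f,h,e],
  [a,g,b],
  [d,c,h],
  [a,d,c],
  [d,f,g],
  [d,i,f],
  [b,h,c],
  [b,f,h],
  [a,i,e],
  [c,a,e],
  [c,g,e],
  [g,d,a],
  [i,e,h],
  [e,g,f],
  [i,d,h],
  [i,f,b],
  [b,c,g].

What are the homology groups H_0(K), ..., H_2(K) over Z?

Fix the vertex order a < b < c < d < e < f < g < h < i and write every simplex with vertices in increasing order. Then dim K = 2 and the simplices of K are:

  0-simplices (9): a, b, c, d, e, f, g, h, i
  1-simplices (27): ab, ac, ad, ae, ag, ai, bc, bf, bg, bh, bi, cd, ce, cg, ch, df, dg, dh, di, ef, eg, eh, ei, fg, fh, fi, hi
  2-simplices (18): abg, abi, acd, ace, adg, aei, bcg, bch, bfh, bfi, cdh, ceg, dfg, dfi, dhi, efg, efh, ehi

giving chain groups C_0 ≅ Z^9, C_1 ≅ Z^27, C_2 ≅ Z^18.

Boundary ∂_1: C_1 → C_0 is given by ∂[p,q] = [q] − [p]. For instance
  ∂fg = g − f.
The resulting 9×27 matrix has rank 8, and its Smith normal form has invariant factors (1,1,1,1,1,1,1,1).

Boundary ∂_2: C_2 → C_1 sends each 2-simplex [p,q,r] to [q,r] − [p,r] + [p,q]. For instance
  ∂ace = ce − ae + ac,
  ∂ceg = eg − cg + ce.
As a 27×18 matrix over Z this has rank 18, with invariant factors (1,1,1,1,1,1,1,1,1,1,1,1,1,1,1,1,1,2).

Now H_k = ker ∂_k / im ∂_{k+1}, so:

  H_0: rank C_0 − rank ∂_1 = 9 − 8 = 1, and the invariant factors of ∂_1 are all 1, so H_0 ≅ Z.
  H_1: rank ker ∂_1 − rank ∂_2 = (27 − 8) − 18 = 1, and ∂_2 has invariant factor 2 > 1, so H_1 ≅ Z × Z/2.
  H_2: rank ker ∂_2 − rank ∂_3 = (18 − 18) − 0 = 0, and there is no ∂_3, so H_2 ≅ 0.

As a check, the Euler characteristic is 9 − 27 + 18 = 0, which agrees with 1 − 1 + 0 = 0.

H_0 ≅ Z,  H_1 ≅ Z × Z/2,  H_2 = 0.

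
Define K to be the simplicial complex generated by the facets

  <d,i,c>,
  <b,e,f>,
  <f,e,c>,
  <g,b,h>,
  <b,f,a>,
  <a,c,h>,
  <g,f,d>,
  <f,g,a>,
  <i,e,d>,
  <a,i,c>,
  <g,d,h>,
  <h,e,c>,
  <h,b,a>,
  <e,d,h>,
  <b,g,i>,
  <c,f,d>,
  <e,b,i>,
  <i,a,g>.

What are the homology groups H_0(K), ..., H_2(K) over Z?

Take the total order a < b < c < d < e < f < g < h < i on the vertex set. Then K (dimension 2) consists of the simplices:

  0-simplices (9): a, b, c, d, e, f, g, h, i
  1-simplices (27): ab, ac, af, ag, ah, ai, be, bf, bg, bh, bi, cd, ce, cf, ch, ci, de, df, dg, dh, di, ef, eh, ei, fg, gh, gi
  2-simplices (18): abf, abh, ach, aci, afg, agi, bef, bei, bgh, bgi, cdf, cdi, cef, ceh, deh, dei, dfg, dgh

giving chain groups C_0 ≅ Z^9, C_1 ≅ Z^27, C_2 ≅ Z^18.

Boundary ∂_1: C_1 → C_0 maps an edge to its endpoints' difference, ∂[p,q] = q − p.
The 9×27 boundary matrix has rank 8 and Smith normal form diag(1,1,1,1,1,1,1,1).

Boundary ∂_2: C_2 → C_1 acts by ∂[p,q,r] = [q,r] − [p,r] + [p,q]. For instance
  ∂bef = ef − bf + be,
  ∂deh = eh − dh + de.
This gives a 27×18 integer matrix of rank 18; reducing to Smith normal form yields diagonal entries (1,1,1,1,1,1,1,1,1,1,1,1,1,1,1,1,1,2).

Now H_k = ker ∂_k / im ∂_{k+1}, so:

  H_0: rank C_0 − rank ∂_1 = 9 − 8 = 1, and the invariant factors of ∂_1 are all 1, so H_0 ≅ Z.
  H_1: rank ker ∂_1 − rank ∂_2 = (27 − 8) − 18 = 1, and ∂_2 has invariant factor 2 > 1, so H_1 ≅ Z ⊕ Z/2.
  H_2: rank ker ∂_2 − rank ∂_3 = (18 − 18) − 0 = 0, and there is no ∂_3, so H_2 ≅ 0.

As a check, the Euler characteristic is 9 − 27 + 18 = 0, which agrees with 1 − 1 + 0 = 0.
(K is a triangulation of the Klein bottle.)

H_0 ≅ Z,  H_1 ≅ Z ⊕ Z/2,  H_2 = 0.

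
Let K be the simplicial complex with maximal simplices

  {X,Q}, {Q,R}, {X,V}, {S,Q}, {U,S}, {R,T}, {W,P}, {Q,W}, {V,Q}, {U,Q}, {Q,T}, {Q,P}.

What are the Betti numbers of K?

Fix the vertex order P < Q < R < S < T < U < V < W < X and write every simplex with vertices in increasing order. Then dim K = 1 and the simplices of K are:

  0-simplices (9): P, Q, R, S, T, U, V, W, X
  1-simplices (12): PQ, PW, QR, QS, QT, QU, QV, QW, QX, RT, SU, VX

so the chain groups are C_0 ≅ Z^9, C_1 ≅ Z^12.

The boundary map ∂_1: C_1 → C_0 maps an edge to its endpoints' difference, ∂[p,q] = q − p.
This gives a 9×12 integer matrix of rank 8; reducing to Smith normal form yields diagonal entries (1,1,1,1,1,1,1,1).

Reading off H_k = ker ∂_k / im ∂_{k+1}:

  H_0: rank C_0 − rank ∂_1 = 9 − 8 = 1, and the invariant factors of ∂_1 are all 1, so H_0 ≅ Z.
  H_1: rank ker ∂_1 − rank ∂_2 = (12 − 8) − 0 = 4, and there is no ∂_2, so H_1 ≅ Z^4.

Hence the Betti numbers are b_0 = 1, b_1 = 4.

b_0 = 1, b_1 = 4.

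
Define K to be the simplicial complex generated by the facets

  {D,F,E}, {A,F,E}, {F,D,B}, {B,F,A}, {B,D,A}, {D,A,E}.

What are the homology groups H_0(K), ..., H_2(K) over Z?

Take the total order A < B < D < E < F on the vertex set. Then K (dimension 2) consists of the simplices:

  0-simplices (5): A, B, D, E, F
  1-simplices (9): AB, AD, AE, AF, BD, BF, DE, DF, EF
  2-simplices (6): ABD, ABF, ADE, AEF, BDF, DEF

giving chain groups C_0 ≅ Z^5, C_1 ≅ Z^9, C_2 ≅ Z^6.

The boundary map ∂_1: C_1 → C_0 maps an edge to its endpoints' difference, ∂[p,q] = q − p.
The 5×9 boundary matrix has rank 4 and Smith normal form diag(1,1,1,1).

Boundary ∂_2: C_2 → C_1 acts by ∂[p,q,r] = [q,r] − [p,r] + [p,q]. For instance
  ∂ADE = DE − AE + AD,
  ∂AEF = EF − AF + AE.
As a 9×6 matrix over Z this has rank 5, with invariant factors (1,1,1,1,1).

From H_k ≅ ker(∂_k) / im(∂_{k+1}) we obtain:

  H_0: rank C_0 − rank ∂_1 = 5 − 4 = 1, and the invariant factors of ∂_1 are all 1, so H_0 = Z.
  H_1: rank ker ∂_1 − rank ∂_2 = (9 − 4) − 5 = 0, and the invariant factors of ∂_2 are all 1, so H_1 = 0.
  H_2: rank ker ∂_2 − rank ∂_3 = (6 − 5) − 0 = 1, and there is no ∂_3, so H_2 = Z.

(K is a triangulation of the 2-sphere S^2.)

H_0 = Z,  H_1 = 0,  H_2 = Z.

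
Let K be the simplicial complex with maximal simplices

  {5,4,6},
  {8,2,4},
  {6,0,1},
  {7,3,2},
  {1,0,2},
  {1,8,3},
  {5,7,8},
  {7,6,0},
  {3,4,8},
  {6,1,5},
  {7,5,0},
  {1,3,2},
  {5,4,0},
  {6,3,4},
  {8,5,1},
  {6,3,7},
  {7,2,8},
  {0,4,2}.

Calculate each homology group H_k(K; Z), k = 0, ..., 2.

H_0 ≅ Z,  H_1 ≅ Z × Z/2,  H_2 = 0.

We work with the vertex ordering 0 < 1 < 2 < 3 < 4 < 5 < 6 < 7 < 8. The simplices of K, each written with vertices in increasing order, are:

  0-simplices (9): [0], [1], [2], [3], [4], [5], [6], [7], [8]
  1-simplices (27): (27 of them)
  2-simplices (18): [0,1,2], [0,1,6], [0,2,4], [0,4,5], [0,5,7], [0,6,7], [1,2,3], [1,3,8], [1,5,6], [1,5,8], [2,3,7], [2,4,8], [2,7,8], [3,4,6], [3,4,8], [3,6,7], [4,5,6], [5,7,8]

so the chain groups are C_0 ≅ Z^9, C_1 ≅ Z^27, C_2 ≅ Z^18.

Boundary ∂_1: C_1 → C_0 maps an edge to its endpoints' difference, ∂[p,q] = q − p.
The resulting 9×27 matrix has rank 8, and its Smith normal form has invariant factors (1,1,1,1,1,1,1,1).

Boundary ∂_2: C_2 → C_1 sends each 2-simplex [p,q,r] to [q,r] − [p,r] + [p,q]. For instance
  ∂[2,4,8] = [4,8] − [2,8] + [2,4],
  ∂[3,4,6] = [4,6] − [3,6] + [3,4].
The resulting 27×18 matrix has rank 18, and its Smith normal form has invariant factors (1,1,1,1,1,1,1,1,1,1,1,1,1,1,1,1,1,2).

From H_k ≅ ker(∂_k) / im(∂_{k+1}) we obtain:

  H_0: rank C_0 − rank ∂_1 = 9 − 8 = 1, and the invariant factors of ∂_1 are all 1, so H_0 ≅ Z.
  H_1: rank ker ∂_1 − rank ∂_2 = (27 − 8) − 18 = 1, and ∂_2 has invariant factor 2 > 1, so H_1 ≅ Z × Z/2.
  H_2: rank ker ∂_2 − rank ∂_3 = (18 − 18) − 0 = 0, and there is no ∂_3, so H_2 ≅ 0.

(K is a triangulation of the Klein bottle.)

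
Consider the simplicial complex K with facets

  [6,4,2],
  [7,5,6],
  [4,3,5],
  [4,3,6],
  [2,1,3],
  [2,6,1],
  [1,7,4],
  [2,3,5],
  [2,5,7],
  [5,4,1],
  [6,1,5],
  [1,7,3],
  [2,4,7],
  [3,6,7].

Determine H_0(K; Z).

H_0 ≅ Z.

K has 7 vertices, 21 edges, 14 triangles.
rank ∂_0 = 0, rank ∂_1 = 6 ⇒ b_0 = 7 − 0 − 6 = 1; all invariant factors of ∂_1 are 1 so no torsion. So H_0 ≅ Z.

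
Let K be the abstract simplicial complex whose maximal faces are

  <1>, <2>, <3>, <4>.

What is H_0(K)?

H_0 ≅ Z^4.

Fix the vertex order 1 < 2 < 3 < 4 and write every simplex with vertices in increasing order. Then dim K = 0 and the simplices of K are:

  0-simplices (4): [1], [2], [3], [4]

giving chain groups C_0 ≅ Z^4.

From H_k ≅ ker(∂_k) / im(∂_{k+1}) we obtain:

  H_0: rank C_0 − rank ∂_1 = 4 − 0 = 4, and there is no ∂_1, so H_0 ≅ Z^4.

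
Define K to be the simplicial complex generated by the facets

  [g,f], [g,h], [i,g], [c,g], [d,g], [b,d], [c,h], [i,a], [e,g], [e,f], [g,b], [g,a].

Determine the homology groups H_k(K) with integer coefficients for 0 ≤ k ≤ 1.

We work with the vertex ordering a < b < c < d < e < f < g < h < i. The simplices of K, each written with vertices in increasing order, are:

  0-simplices (9): a, b, c, d, e, f, g, h, i
  1-simplices (12): ag, ai, bd, bg, cg, ch, dg, ef, eg, fg, gh, gi

Hence C_0 ≅ Z^9, C_1 ≅ Z^12.

Boundary ∂_1: C_1 → C_0 is given by ∂[p,q] = [q] − [p]. For instance
  ∂ch = h − c.
The 9×12 boundary matrix has rank 8 and Smith normal form diag(1,1,1,1,1,1,1,1).

Now H_k = ker ∂_k / im ∂_{k+1}, so:

  H_0: rank C_0 − rank ∂_1 = 9 − 8 = 1, and the invariant factors of ∂_1 are all 1, so H_0 ≅ Z.
  H_1: rank ker ∂_1 − rank ∂_2 = (12 − 8) − 0 = 4, and there is no ∂_2, so H_1 ≅ Z^4.

As a check, the Euler characteristic is 9 − 12 = -3, which agrees with 1 − 4 = -3.

H_0 ≅ Z,  H_1 ≅ Z^4.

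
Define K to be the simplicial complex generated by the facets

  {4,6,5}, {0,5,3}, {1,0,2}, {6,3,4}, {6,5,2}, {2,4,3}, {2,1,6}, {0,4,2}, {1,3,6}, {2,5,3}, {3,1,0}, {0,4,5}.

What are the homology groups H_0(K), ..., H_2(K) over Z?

Fix the vertex order 0 < 1 < 2 < 3 < 4 < 5 < 6 and write every simplex with vertices in increasing order. Then dim K = 2 and the simplices of K are:

  0-simplices (7): [0], [1], [2], [3], [4], [5], [6]
  1-simplices (18): [0,1], [0,2], [0,3], [0,4], [0,5], [1,2], [1,3], [1,6], [2,3], [2,4], [2,5], [2,6], [3,4], [3,5], [3,6], [4,5], [4,6], [5,6]
  2-simplices (12): [0,1,2], [0,1,3], [0,2,4], [0,3,5], [0,4,5], [1,2,6], [1,3,6], [2,3,4], [2,3,5], [2,5,6], [3,4,6], [4,5,6]

Hence C_0 ≅ Z^7, C_1 ≅ Z^18, C_2 ≅ Z^12.

∂_1: C_1 → C_0 sends each edge [p,q] (with p < q) to q − p. For instance
  ∂[2,6] = [6] − [2].
The 7×18 boundary matrix has rank 6 and Smith normal form diag(1,1,1,1,1,1).

∂_2: C_2 → C_1 maps a triangle to the signed sum of its edges. For instance
  ∂[2,5,6] = [5,6] − [2,6] + [2,5],
  ∂[0,3,5] = [3,5] − [0,5] + [0,3].
The 18×12 boundary matrix has rank 12 and Smith normal form diag(1,1,1,1,1,1,1,1,1,1,1,2).

Now H_k = ker ∂_k / im ∂_{k+1}, so:

  H_0: rank C_0 − rank ∂_1 = 7 − 6 = 1, and the invariant factors of ∂_1 are all 1, so H_0 = Z.
  H_1: rank ker ∂_1 − rank ∂_2 = (18 − 6) − 12 = 0, and ∂_2 has invariant factor 2 > 1, so H_1 = Z/2.
  H_2: rank ker ∂_2 − rank ∂_3 = (12 − 12) − 0 = 0, and there is no ∂_3, so H_2 = 0.

H_0 = Z,  H_1 = Z/2,  H_2 = 0.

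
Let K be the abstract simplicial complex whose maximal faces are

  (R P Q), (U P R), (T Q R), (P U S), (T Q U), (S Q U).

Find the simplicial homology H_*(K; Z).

We work with the vertex ordering P < Q < R < S < T < U. The simplices of K, each written with vertices in increasing order, are:

  0-simplices (6): P, Q, R, S, T, U
  1-simplices (12): PQ, PR, PS, PU, QR, QS, QT, QU, RT, RU, SU, TU
  2-simplices (6): PQR, PRU, PSU, QRT, QSU, QTU

Hence C_0 ≅ Z^6, C_1 ≅ Z^12, C_2 ≅ Z^6.

The boundary map ∂_1: C_1 → C_0 sends each edge [p,q] (with p < q) to q − p.
As a 6×12 matrix over Z this has rank 5, with invariant factors (1,1,1,1,1).

Boundary ∂_2: C_2 → C_1 sends each 2-simplex [p,q,r] to [q,r] − [p,r] + [p,q]. For instance
  ∂QSU = SU − QU + QS,
  ∂PRU = RU − PU + PR.
This gives a 12×6 integer matrix of rank 6; reducing to Smith normal form yields diagonal entries (1,1,1,1,1,1).

Now H_k = ker ∂_k / im ∂_{k+1}, so:

  H_0: rank C_0 − rank ∂_1 = 6 − 5 = 1, and the invariant factors of ∂_1 are all 1, so H_0 ≅ Z.
  H_1: rank ker ∂_1 − rank ∂_2 = (12 − 5) − 6 = 1, and the invariant factors of ∂_2 are all 1, so H_1 ≅ Z.
  H_2: rank ker ∂_2 − rank ∂_3 = (6 − 6) − 0 = 0, and there is no ∂_3, so H_2 ≅ 0.

As a check, the Euler characteristic is 6 − 12 + 6 = 0, which agrees with 1 − 1 + 0 = 0.

H_0 ≅ Z,  H_1 ≅ Z,  H_2 = 0.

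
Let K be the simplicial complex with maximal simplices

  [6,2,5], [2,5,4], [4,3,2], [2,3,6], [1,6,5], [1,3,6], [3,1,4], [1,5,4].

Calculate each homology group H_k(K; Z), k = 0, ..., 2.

H_0 ≅ Z,  H_1 = 0,  H_2 ≅ Z.

Take the total order 1 < 2 < 3 < 4 < 5 < 6 on the vertex set. Then K (dimension 2) consists of the simplices:

  0-simplices (6): [1], [2], [3], [4], [5], [6]
  1-simplices (12): [1,3], [1,4], [1,5], [1,6], [2,3], [2,4], [2,5], [2,6], [3,4], [3,6], [4,5], [5,6]
  2-simplices (8): [1,3,4], [1,3,6], [1,4,5], [1,5,6], [2,3,4], [2,3,6], [2,4,5], [2,5,6]

giving chain groups C_0 ≅ Z^6, C_1 ≅ Z^12, C_2 ≅ Z^8.

The boundary map ∂_1: C_1 → C_0 maps an edge to its endpoints' difference, ∂[p,q] = q − p. For instance
  ∂[1,5] = [5] − [1].
As a 6×12 matrix over Z this has rank 5, with invariant factors (1,1,1,1,1).

Boundary ∂_2: C_2 → C_1 maps a triangle to the signed sum of its edges. For instance
  ∂[1,3,6] = [3,6] − [1,6] + [1,3],
  ∂[2,3,6] = [3,6] − [2,6] + [2,3].
As a 12×8 matrix over Z this has rank 7, with invariant factors (1,1,1,1,1,1,1).

From H_k ≅ ker(∂_k) / im(∂_{k+1}) we obtain:

  H_0: rank C_0 − rank ∂_1 = 6 − 5 = 1, and the invariant factors of ∂_1 are all 1, so H_0 = Z.
  H_1: rank ker ∂_1 − rank ∂_2 = (12 − 5) − 7 = 0, and the invariant factors of ∂_2 are all 1, so H_1 = 0.
  H_2: rank ker ∂_2 − rank ∂_3 = (8 − 7) − 0 = 1, and there is no ∂_3, so H_2 = Z.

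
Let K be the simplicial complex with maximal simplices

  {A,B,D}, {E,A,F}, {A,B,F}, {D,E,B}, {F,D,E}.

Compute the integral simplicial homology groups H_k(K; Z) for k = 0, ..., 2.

H_0 = Z,  H_1 = Z,  H_2 = 0.

Take the total order A < B < D < E < F on the vertex set. Then K (dimension 2) consists of the simplices:

  0-simplices (5): A, B, D, E, F
  1-simplices (10): AB, AD, AE, AF, BD, BE, BF, DE, DF, EF
  2-simplices (5): ABD, ABF, AEF, BDE, DEF

so the chain groups are C_0 ≅ Z^5, C_1 ≅ Z^10, C_2 ≅ Z^5.

Boundary ∂_1: C_1 → C_0 is given by ∂[p,q] = [q] − [p]. For instance
  ∂EF = F − E.
As a 5×10 matrix over Z this has rank 4, with invariant factors (1,1,1,1).

Boundary ∂_2: C_2 → C_1 maps a triangle to the signed sum of its edges. For instance
  ∂AEF = EF − AF + AE,
  ∂BDE = DE − BE + BD.
The resulting 10×5 matrix has rank 5, and its Smith normal form has invariant factors (1,1,1,1,1).

Now H_k = ker ∂_k / im ∂_{k+1}, so:

  H_0: rank C_0 − rank ∂_1 = 5 − 4 = 1, and the invariant factors of ∂_1 are all 1, so H_0 ≅ Z.
  H_1: rank ker ∂_1 − rank ∂_2 = (10 − 4) − 5 = 1, and the invariant factors of ∂_2 are all 1, so H_1 ≅ Z.
  H_2: rank ker ∂_2 − rank ∂_3 = (5 − 5) − 0 = 0, and there is no ∂_3, so H_2 ≅ 0.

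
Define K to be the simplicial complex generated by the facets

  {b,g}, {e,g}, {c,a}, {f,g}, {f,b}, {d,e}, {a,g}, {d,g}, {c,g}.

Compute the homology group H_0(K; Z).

H_0 = Z.

We work with the vertex ordering a < b < c < d < e < f < g. The simplices of K, each written with vertices in increasing order, are:

  0-simplices (7): a, b, c, d, e, f, g
  1-simplices (9): ac, ag, bf, bg, cg, de, dg, eg, fg

Hence C_0 ≅ Z^7, C_1 ≅ Z^9.

∂_1: C_1 → C_0 sends each edge [p,q] (with p < q) to q − p. For instance
  ∂de = e − d.
The 7×9 boundary matrix has rank 6 and Smith normal form diag(1,1,1,1,1,1).

Reading off H_k = ker ∂_k / im ∂_{k+1}:

  H_0: rank C_0 − rank ∂_1 = 7 − 6 = 1, and the invariant factors of ∂_1 are all 1, so H_0 ≅ Z.

(K is a triangulation of a wedge of 3 circles.)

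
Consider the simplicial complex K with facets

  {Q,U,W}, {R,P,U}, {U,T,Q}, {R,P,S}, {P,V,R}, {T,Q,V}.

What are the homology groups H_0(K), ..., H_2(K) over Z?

Order the vertices as P < Q < R < S < T < U < V < W. Listing each simplex with vertices in this order, K has dimension 2 with simplices:

  0-simplices (8): P, Q, R, S, T, U, V, W
  1-simplices (14): PR, PS, PU, PV, QT, QU, QV, QW, RS, RU, RV, TU, TV, UW
  2-simplices (6): PRS, PRU, PRV, QTU, QTV, QUW

giving chain groups C_0 ≅ Z^8, C_1 ≅ Z^14, C_2 ≅ Z^6.

Boundary ∂_1: C_1 → C_0 is given by ∂[p,q] = [q] − [p].
The resulting 8×14 matrix has rank 7, and its Smith normal form has invariant factors (1,1,1,1,1,1,1).

∂_2: C_2 → C_1 sends each 2-simplex [p,q,r] to [q,r] − [p,r] + [p,q]. For instance
  ∂QTU = TU − QU + QT,
  ∂PRV = RV − PV + PR.
The 14×6 boundary matrix has rank 6 and Smith normal form diag(1,1,1,1,1,1).

Now H_k = ker ∂_k / im ∂_{k+1}, so:

  H_0: rank C_0 − rank ∂_1 = 8 − 7 = 1, and the invariant factors of ∂_1 are all 1, so H_0 ≅ Z.
  H_1: rank ker ∂_1 − rank ∂_2 = (14 − 7) − 6 = 1, and the invariant factors of ∂_2 are all 1, so H_1 ≅ Z.
  H_2: rank ker ∂_2 − rank ∂_3 = (6 − 6) − 0 = 0, and there is no ∂_3, so H_2 ≅ 0.

As a check, the Euler characteristic is 8 − 14 + 6 = 0, which agrees with 1 − 1 + 0 = 0.

H_0 ≅ Z,  H_1 ≅ Z,  H_2 = 0.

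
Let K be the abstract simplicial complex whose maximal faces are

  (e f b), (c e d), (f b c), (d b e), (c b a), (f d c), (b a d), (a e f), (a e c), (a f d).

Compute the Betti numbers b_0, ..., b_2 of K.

We work with the vertex ordering a < b < c < d < e < f. The simplices of K, each written with vertices in increasing order, are:

  0-simplices (6): a, b, c, d, e, f
  1-simplices (15): ab, ac, ad, ae, af, bc, bd, be, bf, cd, ce, cf, de, df, ef
  2-simplices (10): abc, abd, ace, adf, aef, bcf, bde, bef, cde, cdf

Hence C_0 ≅ Z^6, C_1 ≅ Z^15, C_2 ≅ Z^10.

The boundary map ∂_1: C_1 → C_0 sends each edge [p,q] (with p < q) to q − p.
This gives a 6×15 integer matrix of rank 5; reducing to Smith normal form yields diagonal entries (1,1,1,1,1).

∂_2: C_2 → C_1 maps a triangle to the signed sum of its edges. For instance
  ∂abc = bc − ac + ab,
  ∂bcf = cf − bf + bc.
The resulting 15×10 matrix has rank 10, and its Smith normal form has invariant factors (1,1,1,1,1,1,1,1,1,2).

Now H_k = ker ∂_k / im ∂_{k+1}, so:

  H_0: rank C_0 − rank ∂_1 = 6 − 5 = 1, and the invariant factors of ∂_1 are all 1, so H_0 ≅ Z.
  H_1: rank ker ∂_1 − rank ∂_2 = (15 − 5) − 10 = 0, and ∂_2 has invariant factor 2 > 1, so H_1 ≅ Z/2Z.
  H_2: rank ker ∂_2 − rank ∂_3 = (10 − 10) − 0 = 0, and there is no ∂_3, so H_2 ≅ 0.

Hence the Betti numbers are b_0 = 1, b_1 = 0, b_2 = 0.

b_0 = 1, b_1 = 0, b_2 = 0.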